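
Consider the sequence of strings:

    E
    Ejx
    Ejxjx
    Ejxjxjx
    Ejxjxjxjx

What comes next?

Each term is the previous one with jx appended.
So the next term is Ejxjxjxjx·jx.

Ejxjxjxjxjx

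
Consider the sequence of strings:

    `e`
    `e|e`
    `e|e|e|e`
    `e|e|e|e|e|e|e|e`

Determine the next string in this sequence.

Every step duplicates the string with '|' between the halves.
Doubling e|e|e|e|e|e|e|e with '|' between the halves:

e|e|e|e|e|e|e|e|e|e|e|e|e|e|e|e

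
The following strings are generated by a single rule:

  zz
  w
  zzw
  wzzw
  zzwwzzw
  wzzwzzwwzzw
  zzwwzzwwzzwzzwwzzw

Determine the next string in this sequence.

From term 3 onward, concatenate the second-to-last term with the last: zz·w = zzw, w·zzw = wzzw, …
Continuing: wzzwzzwwzzw · zzwwzzwwzzwzzwwzzw gives term 8.

wzzwzzwwzzwzzwwzzwwzzwzzwwzzw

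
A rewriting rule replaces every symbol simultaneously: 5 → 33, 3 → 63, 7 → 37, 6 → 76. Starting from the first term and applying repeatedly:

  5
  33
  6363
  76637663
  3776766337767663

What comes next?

63373776377676636337377637767663

Applying the rule to each of the 16 symbols of 3776766337767663 gives the pieces 63 37 37 76 37 76 76 63 63 37 37 76 37 76 76 63, which concatenate to the answer.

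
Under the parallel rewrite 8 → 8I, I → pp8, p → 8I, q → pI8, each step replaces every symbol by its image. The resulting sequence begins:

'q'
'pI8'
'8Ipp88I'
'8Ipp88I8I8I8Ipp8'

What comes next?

Rewriting the 16 symbols of 8Ipp88I8I8I8Ipp8 one by one yields 8I pp8 8I 8I 8I 8I pp8 8I pp8 8I pp8 8I pp8 8I 8I 8I; concatenated:

8Ipp88I8I8I8Ipp88Ipp88Ipp88Ipp88I8I8I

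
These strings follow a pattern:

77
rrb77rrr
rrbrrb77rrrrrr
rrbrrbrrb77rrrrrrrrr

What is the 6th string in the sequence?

Each term wraps the previous one in rrb on the left and rrr on the right.
From rrbrrbrrb77rrrrrrrrr, 2 further steps: rrbrrbrrb77rrrrrrrrr → rrbrrbrrbrrb77rrrrrrrrrrrr → (answer).

rrbrrbrrbrrbrrb77rrrrrrrrrrrrrrr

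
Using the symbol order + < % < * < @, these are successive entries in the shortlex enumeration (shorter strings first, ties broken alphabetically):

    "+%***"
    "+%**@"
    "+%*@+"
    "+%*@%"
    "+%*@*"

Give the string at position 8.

+%@+%

Continuing the enumeration 3 steps past +%*@*: +%*@* → +%*@@ → +%@++ → (answer).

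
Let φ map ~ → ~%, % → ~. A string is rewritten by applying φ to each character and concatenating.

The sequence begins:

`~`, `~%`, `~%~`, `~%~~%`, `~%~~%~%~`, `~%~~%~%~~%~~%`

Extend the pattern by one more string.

~%~~%~%~~%~~%~%~~%~%~

Replace each of the 13 characters of ~%~~%~%~~%~~% in place — ~% ~ ~% ~% ~ ~% ~ ~% ~% ~ ~% ~% ~ — and concatenate.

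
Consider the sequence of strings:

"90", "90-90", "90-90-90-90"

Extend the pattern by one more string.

s(k+1) = s(k)·-·s(k) — each term doubles the last with '-' between the halves.
So the next term is two copies of 90-90-90-90 with '-' between the halves.

90-90-90-90-90-90-90-90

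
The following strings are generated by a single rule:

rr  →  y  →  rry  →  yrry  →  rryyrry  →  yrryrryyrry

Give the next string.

This is a Fibonacci-style word recurrence s(k) = s(k−2)·s(k−1): e.g. rr·y = rry.
Continuing: rryyrry · yrryrryyrry gives term 7.

rryyrryyrryrryyrry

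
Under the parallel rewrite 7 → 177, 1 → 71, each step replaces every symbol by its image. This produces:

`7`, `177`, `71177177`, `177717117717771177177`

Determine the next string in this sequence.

Rewriting the 21 symbols of 177717117717771177177 one by one yields 71 177 177 177 71 177 71 71 177 177 71 177 177 177 71 71 177 177 71 177 177; concatenated:

7117717717771177717117717771177177177717117717771177177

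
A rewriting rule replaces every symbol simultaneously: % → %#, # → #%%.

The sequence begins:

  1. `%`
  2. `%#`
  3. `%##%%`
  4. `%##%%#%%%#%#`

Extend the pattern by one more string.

Rewriting each symbol of %##%%#%%%#%#: %→%#, #→#%%, #→#%%, %→%#, %→%#, #→#%%, %→%#, %→%#, %→%#, #→#%%, %→%#, #→#%%, which concatenates to %# #%% #%% %# %# #%% %# %# %# #%% %# #%%.

%##%%#%%%#%##%%%#%#%##%%%##%%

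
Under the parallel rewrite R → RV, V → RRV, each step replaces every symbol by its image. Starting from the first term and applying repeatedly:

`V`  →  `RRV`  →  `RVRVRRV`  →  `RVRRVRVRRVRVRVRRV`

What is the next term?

Rewriting the 17 symbols of RVRRVRVRRVRVRVRRV one by one yields RV RRV RV RV RRV RV RRV RV RV RRV RV RRV RV RRV RV RV RRV; concatenated:

RVRRVRVRVRRVRVRRVRVRVRRVRVRRVRVRRVRVRVRRV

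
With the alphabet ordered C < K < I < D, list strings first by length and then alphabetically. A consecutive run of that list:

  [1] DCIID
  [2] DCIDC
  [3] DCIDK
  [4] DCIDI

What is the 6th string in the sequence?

Advancing 2 positions from DCIDI through DCIDI → DCIDD reaches term 6.

DCDCC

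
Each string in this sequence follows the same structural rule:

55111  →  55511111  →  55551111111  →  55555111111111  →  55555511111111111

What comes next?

55555551111111111111

Reading off run lengths: 5 runs 2, 3, 4, 5, 6; 1 runs 3, 5, 7, 9, 11 — each is linear in n, where the shown terms are n = 2, 3, 4, 5, 6.
Setting n = 7 gives 7, 13 characters in each block.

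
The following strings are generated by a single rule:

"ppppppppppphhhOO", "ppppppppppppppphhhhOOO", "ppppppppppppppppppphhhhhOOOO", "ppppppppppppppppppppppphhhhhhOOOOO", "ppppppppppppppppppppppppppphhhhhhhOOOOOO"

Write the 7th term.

Each string has the form p^{4n-1} h^{n} O^{n-1}, where the shown terms are n = 3, 4, 5, 6, 7.
At n = 9 the blocks have lengths 35, 9, 8.

ppppppppppppppppppppppppppppppppppphhhhhhhhhOOOOOOOO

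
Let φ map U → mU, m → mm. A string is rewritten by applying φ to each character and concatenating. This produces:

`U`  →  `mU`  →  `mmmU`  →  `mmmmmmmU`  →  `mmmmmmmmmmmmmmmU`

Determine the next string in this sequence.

mmmmmmmmmmmmmmmmmmmmmmmmmmmmmmmU

Replace each of the 16 characters of mmmmmmmmmmmmmmmU in place — mm mm mm mm mm mm mm mm mm mm mm mm mm mm mm mU — and concatenate.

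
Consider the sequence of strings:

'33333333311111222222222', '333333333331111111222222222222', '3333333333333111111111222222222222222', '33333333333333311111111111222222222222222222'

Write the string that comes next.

333333333333333331111111111111222222222222222222222

Each string has the form 3^{2n+3} 1^{2n-1} 2^{3n}, where the shown terms are n = 3, 4, 5, 6.
At n = 7 the blocks have lengths 17, 13, 21.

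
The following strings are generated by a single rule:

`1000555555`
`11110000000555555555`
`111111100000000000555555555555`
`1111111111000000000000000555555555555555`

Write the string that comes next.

Each string has the form 1^{3n-2} 0^{4n-1} 5^{3n+3} (n = 1, 2, …).
At n = 5 the blocks have lengths 13, 19, 18.

11111111111110000000000000000000555555555555555555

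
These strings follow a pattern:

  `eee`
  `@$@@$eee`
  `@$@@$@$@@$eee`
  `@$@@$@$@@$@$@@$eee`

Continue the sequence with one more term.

Every step adds @$@@$ at the front: s(k+1) = @$@@$·s(k).
Applying this once more to @$@@$@$@@$@$@@$eee:

@$@@$@$@@$@$@@$@$@@$eee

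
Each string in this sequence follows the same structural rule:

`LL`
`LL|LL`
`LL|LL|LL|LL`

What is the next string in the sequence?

Every step duplicates the string with '|' between the halves.
One more doubling of LL|LL|LL|LL gives the answer.

LL|LL|LL|LL|LL|LL|LL|LL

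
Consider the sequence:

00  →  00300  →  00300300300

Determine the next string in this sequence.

Each string is two copies of the previous one joined by '3'.
So the next term is two copies of 00300300300 with '3' between the halves.

00300300300300300300300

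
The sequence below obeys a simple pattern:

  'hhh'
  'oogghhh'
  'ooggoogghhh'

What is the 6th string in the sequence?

Every step adds oogg at the front: s(k+1) = oogg·s(k).
From ooggoogghhh, 3 further steps: ooggoogghhh → ooggooggoogghhh → ooggooggooggoogghhh → (answer).

ooggooggooggooggoogghhh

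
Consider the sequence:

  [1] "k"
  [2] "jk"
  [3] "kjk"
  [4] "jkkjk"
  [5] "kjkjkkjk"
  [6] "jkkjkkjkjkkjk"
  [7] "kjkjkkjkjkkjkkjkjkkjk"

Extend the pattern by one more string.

Each term (from the third on) is the two preceding terms concatenated in order: term 3 = k·jk = kjk.
The next term joins jkkjkkjkjkkjk and kjkjkkjkjkkjkkjkjkkjk.

jkkjkkjkjkkjkkjkjkkjkjkkjkkjkjkkjk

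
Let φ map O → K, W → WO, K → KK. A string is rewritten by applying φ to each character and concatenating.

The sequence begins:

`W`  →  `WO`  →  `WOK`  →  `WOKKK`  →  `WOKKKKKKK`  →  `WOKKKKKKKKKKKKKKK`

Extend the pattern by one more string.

Rewriting the 17 symbols of WOKKKKKKKKKKKKKKK one by one yields WO K KK KK KK KK KK KK KK KK KK KK KK KK KK KK KK; concatenated:

WOKKKKKKKKKKKKKKKKKKKKKKKKKKKKKKK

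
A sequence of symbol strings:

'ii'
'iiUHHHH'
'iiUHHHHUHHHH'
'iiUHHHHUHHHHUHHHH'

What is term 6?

Each term is the previous one with UHHHH appended.
From iiUHHHHUHHHHUHHHH, 2 further steps: iiUHHHHUHHHHUHHHH → iiUHHHHUHHHHUHHHHUHHHH → (answer).

iiUHHHHUHHHHUHHHHUHHHHUHHHH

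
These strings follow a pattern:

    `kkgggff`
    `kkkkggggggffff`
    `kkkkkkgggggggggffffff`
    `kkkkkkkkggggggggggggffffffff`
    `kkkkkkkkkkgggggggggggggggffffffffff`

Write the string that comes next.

Each string has the form k^{2n} g^{3n} f^{2n} (n = 1, 2, …).
At n = 6 the blocks have lengths 12, 18, 12.

kkkkkkkkkkkkggggggggggggggggggffffffffffff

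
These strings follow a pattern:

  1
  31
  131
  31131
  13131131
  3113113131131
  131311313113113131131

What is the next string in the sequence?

Each term (from the third on) is the two preceding terms concatenated in order: term 3 = 1·31 = 131.
Continuing: 3113113131131 · 131311313113113131131 gives term 8.

3113113131131131311313113113131131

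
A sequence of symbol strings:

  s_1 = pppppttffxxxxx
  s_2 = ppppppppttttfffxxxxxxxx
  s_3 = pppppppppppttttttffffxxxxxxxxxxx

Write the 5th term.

pppppppppppppppppttttttttttffffffxxxxxxxxxxxxxxxxx

Term n consists of 3n-1 p's, followed by 2n-2 t's, followed by n f's, followed by 3n-1 x's, where the shown terms are n = 2, 3, 4.
At n = 6 the blocks have lengths 17, 10, 6, 17.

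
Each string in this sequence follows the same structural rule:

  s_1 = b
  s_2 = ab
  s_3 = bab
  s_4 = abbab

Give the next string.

bababbab

Each term (from the third on) is the two preceding terms concatenated in order: term 3 = b·ab = bab.
The next term joins bab and abbab.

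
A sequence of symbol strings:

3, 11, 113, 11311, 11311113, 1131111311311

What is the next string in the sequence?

From term 3 onward, concatenate the last term with the second-to-last: 11·3 = 113, 113·11 = 11311, …
The next term joins 1131111311311 and 11311113.

113111131131111311113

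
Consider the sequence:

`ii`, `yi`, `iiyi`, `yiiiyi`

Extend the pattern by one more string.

Each term (from the third on) is the two preceding terms concatenated in order: term 3 = ii·yi = iiyi.
So term 5 is iiyi·yiiiyi.

iiyiyiiiyi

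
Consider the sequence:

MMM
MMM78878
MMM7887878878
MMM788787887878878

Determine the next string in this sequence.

The strings grow by a fixed suffix 78878 each time.
So the next term is MMM788787887878878·78878.

MMM78878788787887878878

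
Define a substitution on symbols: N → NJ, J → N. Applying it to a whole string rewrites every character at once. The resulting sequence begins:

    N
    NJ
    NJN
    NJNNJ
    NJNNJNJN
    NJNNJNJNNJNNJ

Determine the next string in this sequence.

NJNNJNJNNJNNJNJNNJNJN

Applying the rule to each of the 13 symbols of NJNNJNJNNJNNJ gives the pieces NJ N NJ NJ N NJ N NJ NJ N NJ NJ N, which concatenate to the answer.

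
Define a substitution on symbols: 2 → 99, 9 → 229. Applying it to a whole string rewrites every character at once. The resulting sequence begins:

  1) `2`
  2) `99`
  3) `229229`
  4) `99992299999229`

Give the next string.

Rewriting the 14 symbols of 99992299999229 one by one yields 229 229 229 229 99 99 229 229 229 229 229 99 99 229; concatenated:

22922922922999992292292292292299999229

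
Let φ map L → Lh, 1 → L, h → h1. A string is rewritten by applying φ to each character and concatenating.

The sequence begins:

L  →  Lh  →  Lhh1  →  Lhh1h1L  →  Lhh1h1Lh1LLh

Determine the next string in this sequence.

Apply φ to Lhh1h1Lh1LLh symbol by symbol: L→Lh, h→h1, h→h1, 1→L, h→h1, 1→L, L→Lh, h→h1, 1→L, L→Lh, L→Lh, h→h1; joined: Lh h1 h1 L h1 L Lh h1 L Lh Lh h1.

Lhh1h1Lh1LLhh1LLhLhh1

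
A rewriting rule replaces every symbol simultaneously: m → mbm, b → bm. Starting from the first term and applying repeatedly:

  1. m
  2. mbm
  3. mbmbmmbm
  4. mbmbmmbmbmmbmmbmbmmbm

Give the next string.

mbmbmmbmbmmbmmbmbmmbmbmmbmmbmbmmbmmbmbmmbmbmmbmmbmbmmbm

Applying the rule to each of the 21 symbols of mbmbmmbmbmmbmmbmbmmbm gives the pieces mbm bm mbm bm mbm mbm bm mbm bm mbm mbm bm mbm mbm bm mbm bm mbm mbm bm mbm, which concatenate to the answer.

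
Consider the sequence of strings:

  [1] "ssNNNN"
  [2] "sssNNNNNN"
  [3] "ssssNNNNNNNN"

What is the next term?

Term n consists of n s's, followed by 2n N's, where the shown terms are n = 2, 3, 4.
For the next term, n = 5, so the run lengths are 5, 10.

sssssNNNNNNNNNN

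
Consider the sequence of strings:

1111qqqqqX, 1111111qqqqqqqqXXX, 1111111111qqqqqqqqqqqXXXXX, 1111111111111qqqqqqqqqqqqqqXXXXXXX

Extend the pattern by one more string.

1111111111111111qqqqqqqqqqqqqqqqqXXXXXXXXX

Reading off run lengths: 1 runs 4, 7, 10, 13; q runs 5, 8, 11, 14; X runs 1, 3, 5, 7 — each is linear in n (n = 1, 2, …).
At n = 5 the blocks have lengths 16, 17, 9.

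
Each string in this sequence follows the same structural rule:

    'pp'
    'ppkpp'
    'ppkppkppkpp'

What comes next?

ppkppkppkppkppkppkppkpp

s(k+1) = s(k)·k·s(k) — each term doubles the last with 'k' between the halves.
So the next term is two copies of ppkppkppkpp with 'k' between the halves.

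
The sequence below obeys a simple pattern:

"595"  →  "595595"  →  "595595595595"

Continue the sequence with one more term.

595595595595595595595595

Every step duplicates the string.
One more doubling of 595595595595 gives the answer.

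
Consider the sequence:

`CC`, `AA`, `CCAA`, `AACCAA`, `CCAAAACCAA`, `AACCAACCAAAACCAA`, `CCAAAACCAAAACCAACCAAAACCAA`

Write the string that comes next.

Each term (from the third on) is the two preceding terms concatenated in order: term 3 = CC·AA = CCAA.
The next term joins AACCAACCAAAACCAA and CCAAAACCAAAACCAACCAAAACCAA.

AACCAACCAAAACCAACCAAAACCAAAACCAACCAAAACCAA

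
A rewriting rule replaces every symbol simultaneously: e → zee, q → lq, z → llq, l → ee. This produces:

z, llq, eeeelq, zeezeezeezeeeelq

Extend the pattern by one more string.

llqzeezeellqzeezeellqzeezeellqzeezeezeezeeeelq

Replace each of the 16 characters of zeezeezeezeeeelq in place — llq zee zee llq zee zee llq zee zee llq zee zee zee zee ee lq — and concatenate.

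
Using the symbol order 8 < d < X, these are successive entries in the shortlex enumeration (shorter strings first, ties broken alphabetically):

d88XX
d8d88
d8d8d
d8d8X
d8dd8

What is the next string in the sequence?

The successor of d8dd8 increments the rightmost position that isn't already X and resets every position after it to 8.

d8ddd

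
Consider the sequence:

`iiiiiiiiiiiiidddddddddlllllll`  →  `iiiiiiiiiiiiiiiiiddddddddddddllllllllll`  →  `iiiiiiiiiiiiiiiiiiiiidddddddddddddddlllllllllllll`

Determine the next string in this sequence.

Each string has the form i^{4n+1} d^{3n} l^{3n-2}, where the shown terms are n = 3, 4, 5.
For the next term, n = 6, so the run lengths are 25, 18, 16.

iiiiiiiiiiiiiiiiiiiiiiiiiddddddddddddddddddllllllllllllllll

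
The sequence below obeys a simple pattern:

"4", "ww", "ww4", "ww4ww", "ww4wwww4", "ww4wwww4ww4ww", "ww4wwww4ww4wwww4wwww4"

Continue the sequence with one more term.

This is a Fibonacci-style word recurrence s(k) = s(k−1)·s(k−2): e.g. ww·4 = ww4.
Continuing: ww4wwww4ww4wwww4wwww4 · ww4wwww4ww4ww gives term 8.

ww4wwww4ww4wwww4wwww4ww4wwww4ww4ww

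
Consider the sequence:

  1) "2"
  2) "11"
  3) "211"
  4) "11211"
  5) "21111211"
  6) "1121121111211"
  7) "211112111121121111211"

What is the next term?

1121121111211211112111121121111211

Each term (from the third on) is the two preceding terms concatenated in order: term 3 = 2·11 = 211.
Continuing: 1121121111211 · 211112111121121111211 gives term 8.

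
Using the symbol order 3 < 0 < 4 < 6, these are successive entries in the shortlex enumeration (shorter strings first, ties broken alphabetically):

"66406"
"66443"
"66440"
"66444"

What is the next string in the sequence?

Find the rightmost character of 66444 below 6, bump it to the next letter, and reset everything to its right to 3.

66446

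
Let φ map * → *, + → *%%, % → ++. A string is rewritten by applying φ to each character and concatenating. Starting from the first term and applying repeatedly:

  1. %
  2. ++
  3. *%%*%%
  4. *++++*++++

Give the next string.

Apply φ to *++++*++++ symbol by symbol: *→*, +→*%%, +→*%%, +→*%%, +→*%%, *→*, +→*%%, +→*%%, +→*%%, +→*%%; joined: * *%% *%% *%% *%% * *%% *%% *%% *%%.

**%%*%%*%%*%%**%%*%%*%%*%%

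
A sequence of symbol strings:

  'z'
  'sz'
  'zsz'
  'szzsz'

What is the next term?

This is a Fibonacci-style word recurrence s(k) = s(k−2)·s(k−1): e.g. z·sz = zsz.
Continuing: zsz · szzsz gives term 5.

zszszzsz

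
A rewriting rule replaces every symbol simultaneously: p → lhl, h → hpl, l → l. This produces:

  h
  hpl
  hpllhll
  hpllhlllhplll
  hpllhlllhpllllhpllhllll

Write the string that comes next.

hpllhlllhpllllhpllhlllllhpllhlllhplllll

Replace each of the 23 characters of hpllhlllhpllllhpllhllll in place — hpl lhl l l hpl l l l hpl lhl l l l l hpl lhl l l hpl l l l l — and concatenate.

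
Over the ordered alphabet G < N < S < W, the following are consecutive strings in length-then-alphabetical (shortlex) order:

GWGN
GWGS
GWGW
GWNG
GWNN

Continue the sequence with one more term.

GWNS

Find the rightmost character of GWNN below W, bump it to the next letter, and reset everything to its right to G.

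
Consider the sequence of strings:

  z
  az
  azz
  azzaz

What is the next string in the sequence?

Each term (from the third on) is the previous term followed by the one before it: term 3 = az·z = azz.
So term 5 is azzaz·azz.

azzazazz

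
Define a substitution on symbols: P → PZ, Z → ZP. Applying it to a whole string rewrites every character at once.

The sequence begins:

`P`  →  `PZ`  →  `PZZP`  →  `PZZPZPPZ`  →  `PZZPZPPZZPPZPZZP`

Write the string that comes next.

PZZPZPPZZPPZPZZPZPPZPZZPPZZPZPPZ

φ(PZZPZPPZZPPZPZZP) expands symbol-by-symbol to PZ ZP ZP PZ ZP PZ PZ ZP ZP PZ PZ ZP PZ ZP ZP PZ; joining the 16 pieces gives the next term.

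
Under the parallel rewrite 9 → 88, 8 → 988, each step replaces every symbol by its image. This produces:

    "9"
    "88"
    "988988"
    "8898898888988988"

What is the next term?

98898888988988889889889889888898898888988988

Replace each of the 16 characters of 8898898888988988 in place — 988 988 88 988 988 88 988 988 988 988 88 988 988 88 988 988 — and concatenate.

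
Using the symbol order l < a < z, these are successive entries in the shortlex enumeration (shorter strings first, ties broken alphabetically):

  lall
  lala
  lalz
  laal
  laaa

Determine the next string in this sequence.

laaz

Treat laaa as a base-3 numeral over the given alphabet and add one, carrying through any trailing z's.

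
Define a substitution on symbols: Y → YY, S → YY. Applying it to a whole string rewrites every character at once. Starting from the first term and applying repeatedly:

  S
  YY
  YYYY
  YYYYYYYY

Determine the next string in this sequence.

Apply φ to YYYYYYYY symbol by symbol: Y→YY, Y→YY, Y→YY, Y→YY, Y→YY, Y→YY, Y→YY, Y→YY; joined: YY YY YY YY YY YY YY YY.

YYYYYYYYYYYYYYYY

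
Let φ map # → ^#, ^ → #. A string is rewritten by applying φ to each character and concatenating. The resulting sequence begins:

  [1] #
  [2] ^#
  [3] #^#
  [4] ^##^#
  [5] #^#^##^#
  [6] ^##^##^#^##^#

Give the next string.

#^#^##^#^##^##^#^##^#

Applying the rule to each of the 13 symbols of ^##^##^#^##^# gives the pieces # ^# ^# # ^# ^# # ^# # ^# ^# # ^#, which concatenate to the answer.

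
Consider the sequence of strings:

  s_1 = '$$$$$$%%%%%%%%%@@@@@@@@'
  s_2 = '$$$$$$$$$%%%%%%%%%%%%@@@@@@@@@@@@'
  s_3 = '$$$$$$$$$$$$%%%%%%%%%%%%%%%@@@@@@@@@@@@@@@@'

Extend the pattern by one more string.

Term n consists of 3n $'s, followed by 3n+3 %'s, followed by 4n @'s, where the shown terms are n = 2, 3, 4.
At n = 5 the blocks have lengths 15, 18, 20.

$$$$$$$$$$$$$$$%%%%%%%%%%%%%%%%%%@@@@@@@@@@@@@@@@@@@@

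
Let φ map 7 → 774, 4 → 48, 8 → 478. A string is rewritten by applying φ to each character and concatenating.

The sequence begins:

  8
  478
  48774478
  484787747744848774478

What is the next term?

Replace each of the 21 characters of 484787747744848774478 in place — 48 478 48 774 478 774 774 48 774 774 48 48 478 48 478 774 774 48 48 774 478 — and concatenate.

4847848774478774774487747744848478484787747744848774478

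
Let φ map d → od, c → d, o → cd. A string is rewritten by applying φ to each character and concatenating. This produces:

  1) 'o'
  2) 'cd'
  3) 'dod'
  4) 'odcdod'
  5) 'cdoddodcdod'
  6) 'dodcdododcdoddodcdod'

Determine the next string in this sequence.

odcdoddodcdodcdoddodcdododcdoddodcdod

Replace each of the 20 characters of dodcdododcdoddodcdod in place — od cd od d od cd od cd od d od cd od od cd od d od cd od — and concatenate.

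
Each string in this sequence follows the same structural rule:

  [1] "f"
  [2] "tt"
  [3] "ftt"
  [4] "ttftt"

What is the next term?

fttttftt

From term 3 onward, concatenate the second-to-last term with the last: f·tt = ftt, tt·ftt = ttftt, …
So term 5 is ftt·ttftt.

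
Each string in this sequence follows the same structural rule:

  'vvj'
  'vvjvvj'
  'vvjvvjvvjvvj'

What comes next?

vvjvvjvvjvvjvvjvvjvvjvvj

Each string is two copies of the previous one concatenated.
One more doubling of vvjvvjvvjvvj gives the answer.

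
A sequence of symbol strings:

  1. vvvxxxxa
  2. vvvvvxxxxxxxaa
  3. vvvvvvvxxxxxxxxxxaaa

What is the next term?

vvvvvvvvvxxxxxxxxxxxxxaaaa

Each string has the form v^{2n+1} x^{3n+1} a^{n} (n = 1, 2, …).
At n = 4 the blocks have lengths 9, 13, 4.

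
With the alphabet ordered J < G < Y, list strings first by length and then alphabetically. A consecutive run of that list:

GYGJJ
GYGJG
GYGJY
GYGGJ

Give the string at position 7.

Advancing 3 positions from GYGGJ through GYGGJ → GYGGG → GYGGY reaches term 7.

GYGYJ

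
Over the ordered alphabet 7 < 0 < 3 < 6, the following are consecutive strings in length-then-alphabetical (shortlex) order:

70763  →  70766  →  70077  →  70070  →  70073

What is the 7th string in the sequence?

70007

Stepping forward 2 times from 70073: 70073 → 70076, then the target.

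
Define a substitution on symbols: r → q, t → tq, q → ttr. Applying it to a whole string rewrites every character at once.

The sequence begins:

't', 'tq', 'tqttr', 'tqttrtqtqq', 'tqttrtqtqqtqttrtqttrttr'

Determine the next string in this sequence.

Rewriting the 23 symbols of tqttrtqtqqtqttrtqttrttr one by one yields tq ttr tq tq q tq ttr tq ttr ttr tq ttr tq tq q tq ttr tq tq q tq tq q; concatenated:

tqttrtqtqqtqttrtqttrttrtqttrtqtqqtqttrtqtqqtqtqq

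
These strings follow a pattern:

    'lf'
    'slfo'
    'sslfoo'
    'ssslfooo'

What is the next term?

s(k+1) = s·s(k)·o, so each term gains s as a prefix and o as a suffix.
One more step from ssslfooo gives the answer.

sssslfoooo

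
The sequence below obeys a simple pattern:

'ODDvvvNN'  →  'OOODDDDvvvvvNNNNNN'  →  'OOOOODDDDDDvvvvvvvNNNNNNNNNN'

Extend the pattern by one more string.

OOOOOOODDDDDDDDvvvvvvvvvNNNNNNNNNNNNNN

Term n consists of 2n-1 O's, followed by 2n D's, followed by 2n+1 v's, followed by 4n-2 N's (n = 1, 2, …).
For the next term, n = 4, so the run lengths are 7, 8, 9, 14.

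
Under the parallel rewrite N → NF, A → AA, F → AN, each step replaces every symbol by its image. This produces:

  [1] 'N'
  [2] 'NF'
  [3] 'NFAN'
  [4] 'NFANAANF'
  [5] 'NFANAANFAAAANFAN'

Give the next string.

NFANAANFAAAANFANAAAAAAAANFANAANF

Replace each of the 16 characters of NFANAANFAAAANFAN in place — NF AN AA NF AA AA NF AN AA AA AA AA NF AN AA NF — and concatenate.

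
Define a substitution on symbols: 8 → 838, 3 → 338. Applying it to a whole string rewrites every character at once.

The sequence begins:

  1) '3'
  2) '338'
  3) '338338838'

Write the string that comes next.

Rewriting each symbol of 338338838: 3→338, 3→338, 8→838, 3→338, 3→338, 8→838, 8→838, 3→338, 8→838, which concatenates to 338 338 838 338 338 838 838 338 838.

338338838338338838838338838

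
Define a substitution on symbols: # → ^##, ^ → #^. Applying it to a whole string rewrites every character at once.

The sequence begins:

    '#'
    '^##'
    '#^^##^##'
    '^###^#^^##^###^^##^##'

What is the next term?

Applying the rule to each of the 21 symbols of ^###^#^^##^###^^##^## gives the pieces #^ ^## ^## ^## #^ ^## #^ #^ ^## ^## #^ ^## ^## ^## #^ #^ ^## ^## #^ ^## ^##, which concatenate to the answer.

#^^##^##^###^^###^#^^##^###^^##^##^###^#^^##^###^^##^##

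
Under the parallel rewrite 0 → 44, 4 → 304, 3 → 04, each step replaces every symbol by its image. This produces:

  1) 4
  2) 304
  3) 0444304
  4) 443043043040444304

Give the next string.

304304044430404443040444304443043043040444304

Replace each of the 18 characters of 443043043040444304 in place — 304 304 04 44 304 04 44 304 04 44 304 44 304 304 304 04 44 304 — and concatenate.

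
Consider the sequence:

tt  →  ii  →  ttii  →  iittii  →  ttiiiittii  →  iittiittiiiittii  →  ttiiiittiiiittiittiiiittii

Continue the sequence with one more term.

iittiittiiiittiittiiiittiiiittiittiiiittii

From term 3 onward, concatenate the second-to-last term with the last: tt·ii = ttii, ii·ttii = iittii, …
The next term joins iittiittiiiittii and ttiiiittiiiittiittiiiittii.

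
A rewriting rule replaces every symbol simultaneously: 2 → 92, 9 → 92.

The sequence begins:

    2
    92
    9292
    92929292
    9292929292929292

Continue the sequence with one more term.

Rewriting the 16 symbols of 9292929292929292 one by one yields 92 92 92 92 92 92 92 92 92 92 92 92 92 92 92 92; concatenated:

92929292929292929292929292929292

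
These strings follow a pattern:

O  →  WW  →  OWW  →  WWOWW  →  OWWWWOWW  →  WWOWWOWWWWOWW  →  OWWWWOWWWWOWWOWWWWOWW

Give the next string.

This is a Fibonacci-style word recurrence s(k) = s(k−2)·s(k−1): e.g. O·WW = OWW.
Continuing: WWOWWOWWWWOWW · OWWWWOWWWWOWWOWWWWOWW gives term 8.

WWOWWOWWWWOWWOWWWWOWWWWOWWOWWWWOWW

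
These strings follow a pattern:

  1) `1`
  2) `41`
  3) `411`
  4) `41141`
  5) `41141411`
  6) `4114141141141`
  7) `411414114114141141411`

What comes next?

From term 3 onward, concatenate the last term with the second-to-last: 41·1 = 411, 411·41 = 41141, …
Continuing: 411414114114141141411 · 4114141141141 gives term 8.

4114141141141411414114114141141141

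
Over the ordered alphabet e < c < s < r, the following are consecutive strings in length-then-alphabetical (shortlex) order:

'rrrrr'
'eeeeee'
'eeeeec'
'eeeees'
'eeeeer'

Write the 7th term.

Stepping forward 2 times from eeeeer: eeeeer → eeeece, then the target.

eeeecc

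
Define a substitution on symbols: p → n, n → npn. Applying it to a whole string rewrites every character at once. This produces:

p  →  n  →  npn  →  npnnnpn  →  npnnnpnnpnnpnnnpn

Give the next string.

Rewriting the 17 symbols of npnnnpnnpnnpnnnpn one by one yields npn n npn npn npn n npn npn n npn npn n npn npn npn n npn; concatenated:

npnnnpnnpnnpnnnpnnpnnnpnnpnnnpnnpnnpnnnpn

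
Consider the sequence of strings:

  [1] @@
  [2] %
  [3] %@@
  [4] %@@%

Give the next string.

%@@%%@@

Each term (from the third on) is the previous term followed by the one before it: term 3 = %·@@ = %@@.
So term 5 is %@@%·%@@.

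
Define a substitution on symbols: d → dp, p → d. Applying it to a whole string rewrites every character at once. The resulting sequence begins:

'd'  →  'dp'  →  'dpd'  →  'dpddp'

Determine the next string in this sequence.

Expanding dpddp: d→dp, p→d, d→dp, d→dp, p→d. Concatenated: dp d dp dp d.

dpddpdpd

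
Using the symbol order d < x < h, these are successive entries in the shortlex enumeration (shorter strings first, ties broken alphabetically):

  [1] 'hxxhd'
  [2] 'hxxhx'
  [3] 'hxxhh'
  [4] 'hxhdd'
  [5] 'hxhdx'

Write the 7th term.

Continuing the enumeration 2 steps past hxhdx: hxhdx → hxhdh → (answer).

hxhxd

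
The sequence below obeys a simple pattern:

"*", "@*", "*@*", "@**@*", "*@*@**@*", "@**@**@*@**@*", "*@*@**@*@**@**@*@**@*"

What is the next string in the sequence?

@**@**@*@**@**@*@**@*@**@**@*@**@*

From term 3 onward, concatenate the second-to-last term with the last: *·@* = *@*, @*·*@* = @**@*, …
So term 8 is @**@**@*@**@*·*@*@**@*@**@**@*@**@*.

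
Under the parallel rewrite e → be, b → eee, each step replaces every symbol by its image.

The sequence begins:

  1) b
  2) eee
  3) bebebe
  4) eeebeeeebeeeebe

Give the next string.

bebebeeeebebebebeeeebebebebeeeebe

φ(eeebeeeebeeeebe) expands symbol-by-symbol to be be be eee be be be be eee be be be be eee be; joining the 15 pieces gives the next term.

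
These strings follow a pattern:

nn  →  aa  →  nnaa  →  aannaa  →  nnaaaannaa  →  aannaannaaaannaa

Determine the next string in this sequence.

nnaaaannaaaannaannaaaannaa

This is a Fibonacci-style word recurrence s(k) = s(k−2)·s(k−1): e.g. nn·aa = nnaa.
Continuing: nnaaaannaa · aannaannaaaannaa gives term 7.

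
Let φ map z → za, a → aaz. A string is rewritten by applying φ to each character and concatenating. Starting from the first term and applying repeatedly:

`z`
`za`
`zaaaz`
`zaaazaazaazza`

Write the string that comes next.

Replace each of the 13 characters of zaaazaazaazza in place — za aaz aaz aaz za aaz aaz za aaz aaz za za aaz — and concatenate.

zaaazaazaazzaaazaazzaaazaazzazaaaz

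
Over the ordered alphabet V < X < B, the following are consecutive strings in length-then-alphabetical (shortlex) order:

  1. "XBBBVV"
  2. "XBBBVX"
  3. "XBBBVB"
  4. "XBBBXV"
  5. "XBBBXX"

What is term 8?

Advancing 3 positions from XBBBXX through XBBBXX → XBBBXB → XBBBBV reaches term 8.

XBBBBX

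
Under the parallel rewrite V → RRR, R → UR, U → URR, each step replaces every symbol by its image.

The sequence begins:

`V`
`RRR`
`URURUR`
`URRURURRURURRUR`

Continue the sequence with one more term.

Replace each of the 15 characters of URRURURRURURRUR in place — URR UR UR URR UR URR UR UR URR UR URR UR UR URR UR — and concatenate.

URRURURURRURURRURURURRURURRURURURRUR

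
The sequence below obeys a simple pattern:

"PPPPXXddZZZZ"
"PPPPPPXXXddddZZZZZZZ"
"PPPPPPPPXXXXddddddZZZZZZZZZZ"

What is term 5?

The n-th term is 2n+2 P's then n+1 X's then 2n d's then 3n+1 Z's (n = 1, 2, …).
For term 5, n = 5, so the run lengths are 12, 6, 10, 16.

PPPPPPPPPPPPXXXXXXddddddddddZZZZZZZZZZZZZZZZ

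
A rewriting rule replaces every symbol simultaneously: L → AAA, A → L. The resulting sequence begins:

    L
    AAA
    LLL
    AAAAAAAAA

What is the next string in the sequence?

Rewriting each symbol of AAAAAAAAA: A→L, A→L, A→L, A→L, A→L, A→L, A→L, A→L, A→L, which concatenates to L L L L L L L L L.

LLLLLLLLL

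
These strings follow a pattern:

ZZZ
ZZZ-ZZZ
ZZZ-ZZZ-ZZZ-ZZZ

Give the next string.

Each string is two copies of the previous one joined by '-'.
So the next term is two copies of ZZZ-ZZZ-ZZZ-ZZZ with '-' between the halves.

ZZZ-ZZZ-ZZZ-ZZZ-ZZZ-ZZZ-ZZZ-ZZZ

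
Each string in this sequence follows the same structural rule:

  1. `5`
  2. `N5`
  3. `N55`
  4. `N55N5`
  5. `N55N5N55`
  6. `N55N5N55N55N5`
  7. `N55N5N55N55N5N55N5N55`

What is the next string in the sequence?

N55N5N55N55N5N55N5N55N55N5N55N55N5

From term 3 onward, concatenate the last term with the second-to-last: N5·5 = N55, N55·N5 = N55N5, …
The next term joins N55N5N55N55N5N55N5N55 and N55N5N55N55N5.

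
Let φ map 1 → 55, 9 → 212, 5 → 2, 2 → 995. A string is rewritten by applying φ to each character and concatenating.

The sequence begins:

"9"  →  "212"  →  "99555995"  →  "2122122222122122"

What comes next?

99555995995559959959959959955599599555995995

Replace each of the 16 characters of 2122122222122122 in place — 995 55 995 995 55 995 995 995 995 995 55 995 995 55 995 995 — and concatenate.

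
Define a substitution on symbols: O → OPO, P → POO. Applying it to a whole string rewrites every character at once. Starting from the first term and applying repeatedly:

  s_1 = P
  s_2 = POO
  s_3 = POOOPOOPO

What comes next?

POOOPOOPOOPOPOOOPOOPOPOOOPO

Rewriting each symbol of POOOPOOPO: P→POO, O→OPO, O→OPO, O→OPO, P→POO, O→OPO, O→OPO, P→POO, O→OPO, which concatenates to POO OPO OPO OPO POO OPO OPO POO OPO.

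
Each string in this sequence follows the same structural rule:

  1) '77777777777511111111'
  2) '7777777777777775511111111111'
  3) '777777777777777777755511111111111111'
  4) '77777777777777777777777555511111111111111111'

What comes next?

7777777777777777777777777775555511111111111111111111

Term n consists of 4n+3 7's, followed by n-1 5's, followed by 3n+2 1's, where the shown terms are n = 2, 3, 4, 5.
At n = 6 the blocks have lengths 27, 5, 20.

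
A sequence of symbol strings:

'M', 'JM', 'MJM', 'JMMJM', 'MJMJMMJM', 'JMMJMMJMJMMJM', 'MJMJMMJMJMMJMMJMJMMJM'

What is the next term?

JMMJMMJMJMMJMMJMJMMJMJMMJMMJMJMMJM

From term 3 onward, concatenate the second-to-last term with the last: M·JM = MJM, JM·MJM = JMMJM, …
The next term joins JMMJMMJMJMMJM and MJMJMMJMJMMJMMJMJMMJM.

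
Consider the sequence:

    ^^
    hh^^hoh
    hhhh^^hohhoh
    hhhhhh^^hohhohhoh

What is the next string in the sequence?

Every step adds hh to the front and hoh to the end of the previous string.
Applying this once more to hhhhhh^^hohhohhoh:

hhhhhhhh^^hohhohhohhoh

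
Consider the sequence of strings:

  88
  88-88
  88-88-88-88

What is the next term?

Every step duplicates the string with '-' between the halves.
Doubling 88-88-88-88 with '-' between the halves:

88-88-88-88-88-88-88-88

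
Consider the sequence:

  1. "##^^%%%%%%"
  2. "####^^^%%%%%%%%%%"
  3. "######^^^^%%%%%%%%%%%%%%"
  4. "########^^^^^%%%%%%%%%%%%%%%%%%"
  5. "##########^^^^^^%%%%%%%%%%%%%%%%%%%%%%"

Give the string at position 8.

The n-th term is 2n #'s then n+1 ^'s then 4n+2 %'s (n = 1, 2, …).
At n = 8 the blocks have lengths 16, 9, 34.

################^^^^^^^^^%%%%%%%%%%%%%%%%%%%%%%%%%%%%%%%%%%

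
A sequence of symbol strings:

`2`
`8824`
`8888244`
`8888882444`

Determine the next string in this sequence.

Each term wraps the previous one in 88 on the left and 4 on the right.
One more step from 8888882444 gives the answer.

8888888824444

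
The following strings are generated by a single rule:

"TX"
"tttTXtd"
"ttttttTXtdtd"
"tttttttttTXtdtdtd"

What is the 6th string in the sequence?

tttttttttttttttTXtdtdtdtdtd

s(k+1) = ttt·s(k)·td, so each term gains ttt as a prefix and td as a suffix.
From tttttttttTXtdtdtd, 2 further steps: tttttttttTXtdtdtd → ttttttttttttTXtdtdtdtd → (answer).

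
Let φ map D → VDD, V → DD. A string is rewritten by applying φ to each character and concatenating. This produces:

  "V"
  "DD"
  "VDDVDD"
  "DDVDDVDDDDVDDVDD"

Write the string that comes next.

Rewriting the 16 symbols of DDVDDVDDDDVDDVDD one by one yields VDD VDD DD VDD VDD DD VDD VDD VDD VDD DD VDD VDD DD VDD VDD; concatenated:

VDDVDDDDVDDVDDDDVDDVDDVDDVDDDDVDDVDDDDVDDVDD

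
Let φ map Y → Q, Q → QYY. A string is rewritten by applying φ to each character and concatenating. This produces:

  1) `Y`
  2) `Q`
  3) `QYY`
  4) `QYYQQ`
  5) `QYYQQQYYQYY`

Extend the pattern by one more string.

QYYQQQYYQYYQYYQQQYYQQ

Expanding QYYQQQYYQYY: Q→QYY, Y→Q, Y→Q, Q→QYY, Q→QYY, Q→QYY, Y→Q, Y→Q, Q→QYY, Y→Q, Y→Q. Concatenated: QYY Q Q QYY QYY QYY Q Q QYY Q Q.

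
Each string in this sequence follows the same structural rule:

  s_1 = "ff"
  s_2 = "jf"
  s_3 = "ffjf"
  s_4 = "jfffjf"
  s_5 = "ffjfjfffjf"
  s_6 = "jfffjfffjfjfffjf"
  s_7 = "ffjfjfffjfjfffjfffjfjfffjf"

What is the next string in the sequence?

This is a Fibonacci-style word recurrence s(k) = s(k−2)·s(k−1): e.g. ff·jf = ffjf.
Continuing: jfffjfffjfjfffjf · ffjfjfffjfjfffjfffjfjfffjf gives term 8.

jfffjfffjfjfffjfffjfjfffjfjfffjfffjfjfffjf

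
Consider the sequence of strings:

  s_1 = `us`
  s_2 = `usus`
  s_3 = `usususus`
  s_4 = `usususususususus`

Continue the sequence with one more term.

Each string is two copies of the previous one concatenated.
One more doubling of usususususususus gives the answer.

usususususususususususususususus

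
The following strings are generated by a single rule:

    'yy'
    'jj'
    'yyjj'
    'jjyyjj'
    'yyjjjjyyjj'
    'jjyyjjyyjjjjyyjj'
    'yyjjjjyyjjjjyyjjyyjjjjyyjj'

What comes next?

jjyyjjyyjjjjyyjjyyjjjjyyjjjjyyjjyyjjjjyyjj

This is a Fibonacci-style word recurrence s(k) = s(k−2)·s(k−1): e.g. yy·jj = yyjj.
Continuing: jjyyjjyyjjjjyyjj · yyjjjjyyjjjjyyjjyyjjjjyyjj gives term 8.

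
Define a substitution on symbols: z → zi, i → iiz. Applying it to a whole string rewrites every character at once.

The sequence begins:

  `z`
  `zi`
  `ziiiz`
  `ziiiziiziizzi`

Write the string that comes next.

Applying the rule to each of the 13 symbols of ziiiziiziizzi gives the pieces zi iiz iiz iiz zi iiz iiz zi iiz iiz zi zi iiz, which concatenate to the answer.

ziiiziiziizziiiziizziiiziizziziiiz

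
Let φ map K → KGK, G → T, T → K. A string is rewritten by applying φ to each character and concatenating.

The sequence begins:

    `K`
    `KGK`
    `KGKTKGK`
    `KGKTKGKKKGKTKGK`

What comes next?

KGKTKGKKKGKTKGKKGKKGKTKGKKKGKTKGK

Replace each of the 15 characters of KGKTKGKKKGKTKGK in place — KGK T KGK K KGK T KGK KGK KGK T KGK K KGK T KGK — and concatenate.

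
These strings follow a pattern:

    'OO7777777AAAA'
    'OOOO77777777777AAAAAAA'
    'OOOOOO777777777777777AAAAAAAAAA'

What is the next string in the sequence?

Each string has the form O^{2n} 7^{4n+3} A^{3n+1} (n = 1, 2, …).
Setting n = 4 gives 8, 19, 13 characters in each block.

OOOOOOOO7777777777777777777AAAAAAAAAAAAA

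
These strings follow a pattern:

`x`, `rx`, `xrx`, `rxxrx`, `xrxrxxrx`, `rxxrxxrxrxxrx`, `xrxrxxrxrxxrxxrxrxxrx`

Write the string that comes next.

From term 3 onward, concatenate the second-to-last term with the last: x·rx = xrx, rx·xrx = rxxrx, …
So term 8 is rxxrxxrxrxxrx·xrxrxxrxrxxrxxrxrxxrx.

rxxrxxrxrxxrxxrxrxxrxrxxrxxrxrxxrx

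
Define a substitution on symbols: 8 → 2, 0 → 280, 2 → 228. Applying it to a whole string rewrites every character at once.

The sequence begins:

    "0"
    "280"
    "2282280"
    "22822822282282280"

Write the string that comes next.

22822822282282228228228222822822282282280

Replace each of the 17 characters of 22822822282282280 in place — 228 228 2 228 228 2 228 228 228 2 228 228 2 228 228 2 280 — and concatenate.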